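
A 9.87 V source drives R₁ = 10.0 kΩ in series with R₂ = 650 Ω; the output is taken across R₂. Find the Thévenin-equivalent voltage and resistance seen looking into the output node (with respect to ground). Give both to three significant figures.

V_th is the open-circuit tap voltage: 9.87 × 650/(10000 + 650) = 0.602 V.
With the supply zeroed, R₁ and R₂ appear in parallel from the tap: R_th = R₁‖R₂ = (10000 × 650)/10650 = 610 Ω.

V_th = 0.602 V, R_th = 610 Ω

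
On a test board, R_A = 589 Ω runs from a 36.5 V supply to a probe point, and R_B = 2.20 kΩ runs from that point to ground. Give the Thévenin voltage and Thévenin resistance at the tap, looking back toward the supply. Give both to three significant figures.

V_th = 28.8 V, R_th = 465 Ω

V_th is the open-circuit tap voltage: 36.5 × 2200/(589 + 2200) = 28.8 V.
With the supply zeroed, R_A and R_B appear in parallel from the tap: R_th = R_A‖R_B = (589 × 2200)/2789 = 465 Ω.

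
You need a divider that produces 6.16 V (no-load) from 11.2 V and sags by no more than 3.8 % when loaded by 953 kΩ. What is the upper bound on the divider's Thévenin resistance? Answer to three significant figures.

R_th ≤ 37.6 kΩ

Loading drop = R_th/(R_th + R_L) ≤ 0.0380, so R_th ≤ R_L · ε/(1−ε) = 953 kΩ × 0.0380/0.9620 = 37.6 kΩ.
(Any R1, R2 with R2/(R1+R2) = 0.550 and R1‖R2 ≤ 37.6 kΩ will meet the spec.)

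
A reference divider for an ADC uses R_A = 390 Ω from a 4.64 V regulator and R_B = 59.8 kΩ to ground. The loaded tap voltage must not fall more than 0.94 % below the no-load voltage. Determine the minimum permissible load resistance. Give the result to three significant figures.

R_L(min) ≈ 40.8 kΩ

Output resistance R_th = R_A‖R_B = (390 × 59800)/60190 = 387.5 Ω.
The fractional drop is R_th/(R_th + R_L); requiring this ≤ 0.00940 gives R_L ≥ R_th(1/0.00940 − 1) = 387.5 × 105.4 = 40.8 kΩ.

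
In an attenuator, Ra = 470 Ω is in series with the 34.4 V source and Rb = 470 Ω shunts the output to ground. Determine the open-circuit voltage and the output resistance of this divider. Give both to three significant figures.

V_th = 17.2 V, R_th = 235 Ω

V_th is the open-circuit tap voltage: 34.4 × 470/(470 + 470) = 17.2 V.
With the supply zeroed, Ra and Rb appear in parallel from the tap: R_th = Ra‖Rb = (470 × 470)/940.0 = 235 Ω.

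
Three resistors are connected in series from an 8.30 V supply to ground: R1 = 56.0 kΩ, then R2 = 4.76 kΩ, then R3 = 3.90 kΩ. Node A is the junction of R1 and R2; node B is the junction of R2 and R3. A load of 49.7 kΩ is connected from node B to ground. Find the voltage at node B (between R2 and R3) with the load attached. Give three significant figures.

V ≈ 0.466 V

At node B, R3 is in parallel with the load: R3‖R_L = 3.616 kΩ.
Below node A the resistance is R2 + (R3‖R_L) = 8.376 kΩ, so V_A = 8.30 × 8.376/64.38 = 1.080 V.
Then V_B = V_A × (R3‖R_L)/(R2 + R3‖R_L) = 1.080 × 3.616/8.376 = 0.466 V.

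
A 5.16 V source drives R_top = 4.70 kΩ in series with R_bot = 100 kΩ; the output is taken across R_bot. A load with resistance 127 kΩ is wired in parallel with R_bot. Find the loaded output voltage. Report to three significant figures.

V_out ≈ 4.76 V

The load sits in parallel with R_bot: R_bot‖R_L = (100 × 127) / (100 + 127) = 55.95 kΩ.
V_out = 5.16 × 55.95 / (4.70 + 55.95) = 5.16 × 55.95/60.65 = 4.76 V.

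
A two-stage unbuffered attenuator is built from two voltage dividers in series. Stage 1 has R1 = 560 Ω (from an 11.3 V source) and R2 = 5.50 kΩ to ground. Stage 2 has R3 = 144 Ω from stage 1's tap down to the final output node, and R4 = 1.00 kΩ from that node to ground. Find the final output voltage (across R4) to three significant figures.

Stage 2 presents R3+R4 = 1144 Ω as a load on stage 1's tap.
Stage 1's lower leg becomes R2‖(R3+R4) = 947.0 Ω, so V_mid = 11.3 × 947.0/1507 = 7.101 V.
Stage 2 is itself unloaded: V_out = V_mid × R4/(R3+R4) = 7.101 × 1000/1144 = 6.21 V.

V_out ≈ 6.21 V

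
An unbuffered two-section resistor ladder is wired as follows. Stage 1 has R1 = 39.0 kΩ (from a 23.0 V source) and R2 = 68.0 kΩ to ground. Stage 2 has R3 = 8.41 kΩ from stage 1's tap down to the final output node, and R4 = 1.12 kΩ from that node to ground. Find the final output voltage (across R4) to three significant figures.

V_out ≈ 0.477 V

Stage 2 presents R3+R4 = 9.530 kΩ as a load on stage 1's tap.
Stage 1's lower leg becomes R2‖(R3+R4) = 8.359 kΩ, so V_mid = 23.0 × 8.359/47.36 = 4.059 V.
Stage 2 is itself unloaded: V_out = V_mid × R4/(R3+R4) = 4.059 × 1.12/9.530 = 0.477 V.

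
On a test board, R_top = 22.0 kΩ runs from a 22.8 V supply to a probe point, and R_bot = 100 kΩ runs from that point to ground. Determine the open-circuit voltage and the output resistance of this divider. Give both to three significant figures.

V_th = 18.7 V, R_th = 18.0 kΩ

V_th is the open-circuit tap voltage: 22.8 × 100/(22.0 + 100) = 18.7 V.
With the supply zeroed, R_top and R_bot appear in parallel from the tap: R_th = R_top‖R_bot = (22.0 × 100)/122.0 = 18.0 kΩ.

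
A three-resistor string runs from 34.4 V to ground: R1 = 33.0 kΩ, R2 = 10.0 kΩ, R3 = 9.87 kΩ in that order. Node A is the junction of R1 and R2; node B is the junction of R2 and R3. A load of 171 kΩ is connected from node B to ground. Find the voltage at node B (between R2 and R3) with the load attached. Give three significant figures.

At node B, R3 is in parallel with the load: R3‖R_L = 9.331 kΩ.
Below node A the resistance is R2 + (R3‖R_L) = 19.33 kΩ, so V_A = 34.4 × 19.33/52.33 = 12.71 V.
Then V_B = V_A × (R3‖R_L)/(R2 + R3‖R_L) = 12.71 × 9.331/19.33 = 6.13 V.

V ≈ 6.13 V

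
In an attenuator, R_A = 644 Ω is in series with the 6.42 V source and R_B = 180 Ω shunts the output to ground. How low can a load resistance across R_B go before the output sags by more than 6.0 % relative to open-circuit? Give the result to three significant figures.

Output resistance R_th = R_A‖R_B = (644 × 180)/824.0 = 140.7 Ω.
The fractional drop is R_th/(R_th + R_L); requiring this ≤ 0.0600 gives R_L ≥ R_th(1/0.0600 − 1) = 140.7 × 15.67 = 2.20 kΩ.

R_L(min) ≈ 2.20 kΩ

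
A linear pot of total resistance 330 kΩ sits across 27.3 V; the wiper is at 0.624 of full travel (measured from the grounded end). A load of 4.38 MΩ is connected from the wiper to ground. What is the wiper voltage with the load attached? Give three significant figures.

V ≈ 16.7 V

The wiper splits the pot into (1−α)R = 124.1 kΩ above and αR = 205.9 kΩ below.
Lower section ‖ load = 196.7 kΩ.
V_wiper = 27.3 × 196.7/(124.1 + 196.7) = 16.7 V.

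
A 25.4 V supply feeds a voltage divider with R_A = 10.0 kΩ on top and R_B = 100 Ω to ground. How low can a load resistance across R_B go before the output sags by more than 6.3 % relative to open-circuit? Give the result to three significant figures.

Output resistance R_th = R_A‖R_B = (10000 × 100)/10100 = 99.01 Ω.
The fractional drop is R_th/(R_th + R_L); requiring this ≤ 0.0630 gives R_L ≥ R_th(1/0.0630 − 1) = 99.01 × 14.87 = 1.47 kΩ.

R_L(min) ≈ 1.47 kΩ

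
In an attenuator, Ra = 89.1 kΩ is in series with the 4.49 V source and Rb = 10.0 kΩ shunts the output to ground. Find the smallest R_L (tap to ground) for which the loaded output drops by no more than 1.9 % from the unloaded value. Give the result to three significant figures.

R_L(min) ≈ 464 kΩ

Output resistance R_th = Ra‖Rb = (89.1 × 10.0)/99.10 = 8.991 kΩ.
The fractional drop is R_th/(R_th + R_L); requiring this ≤ 0.0190 gives R_L ≥ R_th(1/0.0190 − 1) = 8.991 × 51.63 = 464 kΩ.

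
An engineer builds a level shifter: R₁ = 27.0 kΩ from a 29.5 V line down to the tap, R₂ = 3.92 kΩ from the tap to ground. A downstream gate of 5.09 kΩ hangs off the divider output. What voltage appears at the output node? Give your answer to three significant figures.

V_out ≈ 2.24 V

The load sits in parallel with R₂: R₂‖R_L = (3.92 × 5.09) / (3.92 + 5.09) = 2.215 kΩ.
V_out = 29.5 × 2.215 / (27.0 + 2.215) = 29.5 × 2.215/29.21 = 2.24 V.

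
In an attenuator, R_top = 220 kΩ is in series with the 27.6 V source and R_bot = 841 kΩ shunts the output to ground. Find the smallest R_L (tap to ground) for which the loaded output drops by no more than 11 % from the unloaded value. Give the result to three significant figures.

R_L(min) ≈ 1.41 MΩ

Output resistance R_th = R_top‖R_bot = (220 × 841)/1061 = 174.4 kΩ.
The fractional drop is R_th/(R_th + R_L); requiring this ≤ 0.110 gives R_L ≥ R_th(1/0.110 − 1) = 174.4 × 8.091 = 1.41 MΩ.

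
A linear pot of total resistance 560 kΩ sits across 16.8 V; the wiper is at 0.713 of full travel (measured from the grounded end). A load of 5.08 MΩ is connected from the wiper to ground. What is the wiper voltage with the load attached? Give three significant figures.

The wiper splits the pot into (1−α)R = 160.7 kΩ above and αR = 399.3 kΩ below.
Lower section ‖ load = 370.2 kΩ.
V_wiper = 16.8 × 370.2/(160.7 + 370.2) = 11.7 V.

V ≈ 11.7 V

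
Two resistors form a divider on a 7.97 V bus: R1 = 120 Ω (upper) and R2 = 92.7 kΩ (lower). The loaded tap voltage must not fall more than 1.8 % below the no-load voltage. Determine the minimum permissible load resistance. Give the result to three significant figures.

R_L(min) ≈ 6.54 kΩ

Output resistance R_th = R1‖R2 = (120 × 92700)/92820 = 119.8 Ω.
The fractional drop is R_th/(R_th + R_L); requiring this ≤ 0.0180 gives R_L ≥ R_th(1/0.0180 − 1) = 119.8 × 54.56 = 6.54 kΩ.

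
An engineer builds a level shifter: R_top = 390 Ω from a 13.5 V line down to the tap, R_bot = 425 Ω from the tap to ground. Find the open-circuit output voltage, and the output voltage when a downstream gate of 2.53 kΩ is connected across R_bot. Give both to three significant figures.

Unloaded: 7.04 V; loaded: 6.52 V

Open-circuit: V = 13.5 × 425/(390 + 425) = 7.04 V.
With the load, R_bot becomes R_bot‖R_L = 363.9 Ω, so V = 13.5 × 363.9/753.9 = 6.52 V.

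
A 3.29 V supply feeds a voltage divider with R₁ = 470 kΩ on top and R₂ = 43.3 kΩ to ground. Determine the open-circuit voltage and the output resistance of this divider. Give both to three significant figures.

V_th = 0.278 V, R_th = 39.6 kΩ

V_th is the open-circuit tap voltage: 3.29 × 43.3/(470 + 43.3) = 0.278 V.
With the supply zeroed, R₁ and R₂ appear in parallel from the tap: R_th = R₁‖R₂ = (470 × 43.3)/513.3 = 39.6 kΩ.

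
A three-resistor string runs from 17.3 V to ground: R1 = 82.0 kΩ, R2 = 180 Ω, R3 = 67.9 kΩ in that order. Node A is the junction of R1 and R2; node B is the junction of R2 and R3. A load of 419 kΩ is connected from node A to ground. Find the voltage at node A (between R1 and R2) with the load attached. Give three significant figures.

Below node A the series string R2+R3 = 68080 Ω sits in parallel with the 419000 Ω load: 58560 Ω.
V_A = 17.3 × 58560/(82000 + 58560) = 7.21 V.

V ≈ 7.21 V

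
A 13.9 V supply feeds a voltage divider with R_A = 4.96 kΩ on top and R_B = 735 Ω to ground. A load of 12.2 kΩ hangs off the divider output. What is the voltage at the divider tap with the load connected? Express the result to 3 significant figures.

The load sits in parallel with R_B: R_B‖R_L = (735 × 12200) / (735 + 12200) = 693.2 Ω.
V_out = 13.9 × 693.2 / (4960 + 693.2) = 13.9 × 693.2/5653 = 1.70 V.

V_out ≈ 1.70 V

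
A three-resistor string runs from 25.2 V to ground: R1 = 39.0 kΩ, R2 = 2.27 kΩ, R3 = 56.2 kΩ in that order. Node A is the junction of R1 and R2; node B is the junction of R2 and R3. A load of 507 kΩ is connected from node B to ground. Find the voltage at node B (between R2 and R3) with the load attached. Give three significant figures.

V ≈ 13.9 V

At node B, R3 is in parallel with the load: R3‖R_L = 50.59 kΩ.
Below node A the resistance is R2 + (R3‖R_L) = 52.86 kΩ, so V_A = 25.2 × 52.86/91.86 = 14.50 V.
Then V_B = V_A × (R3‖R_L)/(R2 + R3‖R_L) = 14.50 × 50.59/52.86 = 13.9 V.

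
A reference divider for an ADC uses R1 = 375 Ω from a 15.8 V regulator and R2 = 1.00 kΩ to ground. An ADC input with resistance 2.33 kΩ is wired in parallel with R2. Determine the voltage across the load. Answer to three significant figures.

The load sits in parallel with R2: R2‖R_L = (1000 × 2330) / (1000 + 2330) = 699.7 Ω.
V_out = 15.8 × 699.7 / (375 + 699.7) = 15.8 × 699.7/1075 = 10.3 V.

V_out ≈ 10.3 V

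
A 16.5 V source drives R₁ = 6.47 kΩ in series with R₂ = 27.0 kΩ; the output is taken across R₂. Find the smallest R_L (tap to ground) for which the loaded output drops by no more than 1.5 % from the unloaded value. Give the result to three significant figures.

R_L(min) ≈ 343 kΩ

Output resistance R_th = R₁‖R₂ = (6.47 × 27.0)/33.47 = 5.219 kΩ.
The fractional drop is R_th/(R_th + R_L); requiring this ≤ 0.0150 gives R_L ≥ R_th(1/0.0150 − 1) = 5.219 × 65.67 = 343 kΩ.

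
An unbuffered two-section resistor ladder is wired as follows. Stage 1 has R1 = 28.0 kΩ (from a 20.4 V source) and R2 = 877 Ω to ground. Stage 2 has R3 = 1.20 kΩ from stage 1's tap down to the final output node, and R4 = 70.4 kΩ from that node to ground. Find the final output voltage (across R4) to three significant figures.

Stage 2 presents R3+R4 = 71600 Ω as a load on stage 1's tap.
Stage 1's lower leg becomes R2‖(R3+R4) = 866.4 Ω, so V_mid = 20.4 × 866.4/28870 = 0.6123 V.
Stage 2 is itself unloaded: V_out = V_mid × R4/(R3+R4) = 0.6123 × 70400/71600 = 0.602 V.

V_out ≈ 0.602 V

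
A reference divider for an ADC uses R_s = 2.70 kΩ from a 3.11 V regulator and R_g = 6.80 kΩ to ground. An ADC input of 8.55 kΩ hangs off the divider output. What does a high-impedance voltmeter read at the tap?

The load sits in parallel with R_g: R_g‖R_L = (6.80 × 8.55) / (6.80 + 8.55) = 3.788 kΩ.
V_out = 3.11 × 3.788 / (2.70 + 3.788) = 3.11 × 3.788/6.488 = 1.82 V.

V_out ≈ 1.82 V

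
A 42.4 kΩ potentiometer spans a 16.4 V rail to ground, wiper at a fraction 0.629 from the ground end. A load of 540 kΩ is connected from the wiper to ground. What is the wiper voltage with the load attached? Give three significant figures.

V ≈ 10.1 V

The wiper splits the pot into (1−α)R = 15.73 kΩ above and αR = 26.67 kΩ below.
Lower section ‖ load = 25.41 kΩ.
V_wiper = 16.4 × 25.41/(15.73 + 25.41) = 10.1 V.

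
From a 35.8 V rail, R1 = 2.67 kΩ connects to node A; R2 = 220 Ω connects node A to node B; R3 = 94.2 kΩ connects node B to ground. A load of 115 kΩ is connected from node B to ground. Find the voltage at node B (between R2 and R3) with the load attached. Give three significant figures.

V ≈ 33.9 V

At node B, R3 is in parallel with the load: R3‖R_L = 51780 Ω.
Below node A the resistance is R2 + (R3‖R_L) = 52000 Ω, so V_A = 35.8 × 52000/54670 = 34.05 V.
Then V_B = V_A × (R3‖R_L)/(R2 + R3‖R_L) = 34.05 × 51780/52000 = 33.9 V.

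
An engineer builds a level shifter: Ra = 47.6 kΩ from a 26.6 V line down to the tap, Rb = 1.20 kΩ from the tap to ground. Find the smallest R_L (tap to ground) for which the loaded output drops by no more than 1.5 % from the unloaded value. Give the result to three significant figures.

Output resistance R_th = Ra‖Rb = (47.6 × 1.20)/48.80 = 1.170 kΩ.
The fractional drop is R_th/(R_th + R_L); requiring this ≤ 0.0150 gives R_L ≥ R_th(1/0.0150 − 1) = 1.170 × 65.67 = 76.9 kΩ.

R_L(min) ≈ 76.9 kΩ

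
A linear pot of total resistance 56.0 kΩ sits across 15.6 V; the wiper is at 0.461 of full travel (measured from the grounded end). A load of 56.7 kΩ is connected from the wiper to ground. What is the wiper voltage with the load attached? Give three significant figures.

V ≈ 5.77 V

The wiper splits the pot into (1−α)R = 30.18 kΩ above and αR = 25.82 kΩ below.
Lower section ‖ load = 17.74 kΩ.
V_wiper = 15.6 × 17.74/(30.18 + 17.74) = 5.77 V.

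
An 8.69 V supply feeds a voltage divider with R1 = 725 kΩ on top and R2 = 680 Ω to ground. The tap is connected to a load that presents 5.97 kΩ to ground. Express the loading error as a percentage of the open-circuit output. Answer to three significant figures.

Unloaded V = 8.69 × 680/725700 = 0.0081430 V.
Loaded: R2‖R_L = 610.5 Ω, giving V = 8.69 × 610.5/725600 = 0.0073110 V.
Drop = (0.0081430 − 0.0073110) / 0.0081430 = 10.2 %.

10.2 %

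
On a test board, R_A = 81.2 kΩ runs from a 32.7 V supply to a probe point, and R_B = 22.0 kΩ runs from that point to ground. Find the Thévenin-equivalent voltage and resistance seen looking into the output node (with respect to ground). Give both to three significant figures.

V_th = 6.97 V, R_th = 17.3 kΩ

V_th is the open-circuit tap voltage: 32.7 × 22.0/(81.2 + 22.0) = 6.97 V.
With the supply zeroed, R_A and R_B appear in parallel from the tap: R_th = R_A‖R_B = (81.2 × 22.0)/103.2 = 17.3 kΩ.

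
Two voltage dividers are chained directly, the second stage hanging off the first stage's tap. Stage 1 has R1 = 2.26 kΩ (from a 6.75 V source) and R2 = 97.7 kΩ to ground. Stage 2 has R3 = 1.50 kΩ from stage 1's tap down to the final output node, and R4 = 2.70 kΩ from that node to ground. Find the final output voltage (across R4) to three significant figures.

V_out ≈ 2.78 V

Stage 2 presents R3+R4 = 4.200 kΩ as a load on stage 1's tap.
Stage 1's lower leg becomes R2‖(R3+R4) = 4.027 kΩ, so V_mid = 6.75 × 4.027/6.287 = 4.324 V.
Stage 2 is itself unloaded: V_out = V_mid × R4/(R3+R4) = 4.324 × 2.70/4.200 = 2.78 V.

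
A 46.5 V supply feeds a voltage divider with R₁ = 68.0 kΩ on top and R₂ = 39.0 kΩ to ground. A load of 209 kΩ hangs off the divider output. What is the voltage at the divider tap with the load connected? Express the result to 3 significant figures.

The load sits in parallel with R₂: R₂‖R_L = (39.0 × 209) / (39.0 + 209) = 32.87 kΩ.
V_out = 46.5 × 32.87 / (68.0 + 32.87) = 46.5 × 32.87/100.9 = 15.2 V.

V_out ≈ 15.2 V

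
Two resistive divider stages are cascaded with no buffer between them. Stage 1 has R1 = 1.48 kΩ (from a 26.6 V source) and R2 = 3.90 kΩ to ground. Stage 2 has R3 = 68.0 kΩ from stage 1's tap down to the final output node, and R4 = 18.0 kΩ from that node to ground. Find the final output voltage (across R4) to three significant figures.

V_out ≈ 3.99 V

Stage 2 presents R3+R4 = 86.00 kΩ as a load on stage 1's tap.
Stage 1's lower leg becomes R2‖(R3+R4) = 3.731 kΩ, so V_mid = 26.6 × 3.731/5.211 = 19.04 V.
Stage 2 is itself unloaded: V_out = V_mid × R4/(R3+R4) = 19.04 × 18.0/86.00 = 3.99 V.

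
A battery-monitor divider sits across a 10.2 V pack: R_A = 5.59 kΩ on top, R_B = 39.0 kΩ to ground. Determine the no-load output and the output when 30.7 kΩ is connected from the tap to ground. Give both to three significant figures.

Open-circuit: V = 10.2 × 39.0/(5.59 + 39.0) = 8.92 V.
With the load, R_B becomes R_B‖R_L = 17.18 kΩ, so V = 10.2 × 17.18/22.77 = 7.70 V.

Unloaded: 8.92 V; loaded: 7.70 V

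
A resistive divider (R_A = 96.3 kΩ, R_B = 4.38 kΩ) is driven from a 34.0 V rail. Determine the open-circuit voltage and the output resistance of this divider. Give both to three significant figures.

V_th = 1.48 V, R_th = 4.19 kΩ

V_th is the open-circuit tap voltage: 34.0 × 4.38/(96.3 + 4.38) = 1.48 V.
With the supply zeroed, R_A and R_B appear in parallel from the tap: R_th = R_A‖R_B = (96.3 × 4.38)/100.7 = 4.19 kΩ.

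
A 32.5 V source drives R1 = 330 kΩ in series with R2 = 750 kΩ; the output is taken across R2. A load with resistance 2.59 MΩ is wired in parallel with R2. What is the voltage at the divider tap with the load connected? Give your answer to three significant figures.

V_out ≈ 20.7 V

The load sits in parallel with R2: R2‖R_L = (750 × 2590) / (750 + 2590) = 581.6 kΩ.
V_out = 32.5 × 581.6 / (330 + 581.6) = 32.5 × 581.6/911.6 = 20.7 V.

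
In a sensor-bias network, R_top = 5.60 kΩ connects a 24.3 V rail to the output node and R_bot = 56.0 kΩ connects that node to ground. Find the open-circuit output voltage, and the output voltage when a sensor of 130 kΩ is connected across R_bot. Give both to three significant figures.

Unloaded: 22.1 V; loaded: 21.3 V

Open-circuit: V = 24.3 × 56.0/(5.60 + 56.0) = 22.1 V.
With the load, R_bot becomes R_bot‖R_L = 39.14 kΩ, so V = 24.3 × 39.14/44.74 = 21.3 V.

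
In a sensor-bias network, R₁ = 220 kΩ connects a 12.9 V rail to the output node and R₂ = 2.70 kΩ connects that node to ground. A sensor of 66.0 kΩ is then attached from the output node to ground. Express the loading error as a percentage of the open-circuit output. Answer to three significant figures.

The divider's output (Thévenin) resistance is R₁‖R₂ = 2.667 kΩ.
Fractional drop under load = R_th/(R_th + R_L) = 2.667 / (2.667 + 66.0) = 0.03884.
So the output falls by 3.88 %.

3.88 %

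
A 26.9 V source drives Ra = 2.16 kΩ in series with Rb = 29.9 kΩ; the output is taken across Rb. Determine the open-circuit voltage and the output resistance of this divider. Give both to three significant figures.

V_th = 25.1 V, R_th = 2.01 kΩ

V_th is the open-circuit tap voltage: 26.9 × 29.9/(2.16 + 29.9) = 25.1 V.
With the supply zeroed, Ra and Rb appear in parallel from the tap: R_th = Ra‖Rb = (2.16 × 29.9)/32.06 = 2.01 kΩ.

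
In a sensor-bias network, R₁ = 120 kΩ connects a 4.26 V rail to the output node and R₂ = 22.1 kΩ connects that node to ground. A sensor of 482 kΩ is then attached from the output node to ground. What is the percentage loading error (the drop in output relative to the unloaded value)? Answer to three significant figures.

The divider's output (Thévenin) resistance is R₁‖R₂ = 18.66 kΩ.
Fractional drop under load = R_th/(R_th + R_L) = 18.66 / (18.66 + 482) = 0.03728.
So the output falls by 3.73 %.

3.73 %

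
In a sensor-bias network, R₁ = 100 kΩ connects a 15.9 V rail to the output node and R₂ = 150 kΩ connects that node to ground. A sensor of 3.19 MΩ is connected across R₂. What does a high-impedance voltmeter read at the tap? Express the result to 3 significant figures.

The load sits in parallel with R₂: R₂‖R_L = (150 × 3190) / (150 + 3190) = 143.3 kΩ.
V_out = 15.9 × 143.3 / (100 + 143.3) = 15.9 × 143.3/243.3 = 9.36 V.
(Unloaded it would have been 9.54 V.)

V_out ≈ 9.36 V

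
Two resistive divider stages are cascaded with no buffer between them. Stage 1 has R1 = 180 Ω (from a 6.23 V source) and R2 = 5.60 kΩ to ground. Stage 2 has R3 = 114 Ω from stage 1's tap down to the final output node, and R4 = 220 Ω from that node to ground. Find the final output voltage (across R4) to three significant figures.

Stage 2 presents R3+R4 = 334.0 Ω as a load on stage 1's tap.
Stage 1's lower leg becomes R2‖(R3+R4) = 315.2 Ω, so V_mid = 6.23 × 315.2/495.2 = 3.965 V.
Stage 2 is itself unloaded: V_out = V_mid × R4/(R3+R4) = 3.965 × 220/334.0 = 2.61 V.

V_out ≈ 2.61 V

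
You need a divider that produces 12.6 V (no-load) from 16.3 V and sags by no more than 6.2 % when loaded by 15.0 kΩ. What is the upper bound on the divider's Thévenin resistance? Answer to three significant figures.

R_th ≤ 991 Ω

Loading drop = R_th/(R_th + R_L) ≤ 0.0620, so R_th ≤ R_L · ε/(1−ε) = 15.0 kΩ × 0.0620/0.9380 = 991 Ω.
(Any R1, R2 with R2/(R1+R2) = 0.773 and R1‖R2 ≤ 991 Ω will meet the spec.)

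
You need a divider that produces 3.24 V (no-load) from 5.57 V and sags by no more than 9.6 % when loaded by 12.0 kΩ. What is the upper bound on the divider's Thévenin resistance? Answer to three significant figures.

R_th ≤ 1.27 kΩ

Loading drop = R_th/(R_th + R_L) ≤ 0.0960, so R_th ≤ R_L · ε/(1−ε) = 12.0 kΩ × 0.0960/0.9040 = 1.27 kΩ.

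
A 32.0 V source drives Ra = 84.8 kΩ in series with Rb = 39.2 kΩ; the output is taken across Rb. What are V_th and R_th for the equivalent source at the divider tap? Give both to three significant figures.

V_th is the open-circuit tap voltage: 32.0 × 39.2/(84.8 + 39.2) = 10.1 V.
With the supply zeroed, Ra and Rb appear in parallel from the tap: R_th = Ra‖Rb = (84.8 × 39.2)/124.0 = 26.8 kΩ.

V_th = 10.1 V, R_th = 26.8 kΩ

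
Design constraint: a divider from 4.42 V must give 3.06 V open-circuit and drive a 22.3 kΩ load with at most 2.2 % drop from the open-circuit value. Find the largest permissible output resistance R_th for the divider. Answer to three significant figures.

Loading drop = R_th/(R_th + R_L) ≤ 0.0220, so R_th ≤ R_L · ε/(1−ε) = 22.3 kΩ × 0.0220/0.9780 = 502 Ω.
(Any R1, R2 with R2/(R1+R2) = 0.692 and R1‖R2 ≤ 502 Ω will meet the spec.)

R_th ≤ 502 Ω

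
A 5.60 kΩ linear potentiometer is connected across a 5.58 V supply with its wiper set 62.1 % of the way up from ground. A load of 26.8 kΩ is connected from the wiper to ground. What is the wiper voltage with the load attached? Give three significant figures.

V ≈ 3.30 V

The wiper splits the pot into (1−α)R = 2.122 kΩ above and αR = 3.478 kΩ below.
Lower section ‖ load = 3.078 kΩ.
V_wiper = 5.58 × 3.078/(2.122 + 3.078) = 3.30 V.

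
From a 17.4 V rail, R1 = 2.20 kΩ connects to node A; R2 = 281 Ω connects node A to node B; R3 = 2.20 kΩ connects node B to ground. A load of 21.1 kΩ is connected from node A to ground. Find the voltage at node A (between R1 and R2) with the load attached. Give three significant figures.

V ≈ 8.74 V

Below node A the series string R2+R3 = 2481 Ω sits in parallel with the 21100 Ω load: 2220 Ω.
V_A = 17.4 × 2220/(2200 + 2220) = 8.74 V.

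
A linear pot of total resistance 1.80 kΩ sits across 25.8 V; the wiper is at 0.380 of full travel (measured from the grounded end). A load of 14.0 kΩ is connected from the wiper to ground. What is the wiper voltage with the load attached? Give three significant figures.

V ≈ 9.52 V

The wiper splits the pot into (1−α)R = 1116 Ω above and αR = 684.0 Ω below.
Lower section ‖ load = 652.1 Ω.
V_wiper = 25.8 × 652.1/(1116 + 652.1) = 9.52 V.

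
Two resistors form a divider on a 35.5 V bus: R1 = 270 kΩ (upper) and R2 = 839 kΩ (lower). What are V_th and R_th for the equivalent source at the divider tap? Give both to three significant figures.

V_th is the open-circuit tap voltage: 35.5 × 839/(270 + 839) = 26.9 V.
With the supply zeroed, R1 and R2 appear in parallel from the tap: R_th = R1‖R2 = (270 × 839)/1109 = 204 kΩ.

V_th = 26.9 V, R_th = 204 kΩ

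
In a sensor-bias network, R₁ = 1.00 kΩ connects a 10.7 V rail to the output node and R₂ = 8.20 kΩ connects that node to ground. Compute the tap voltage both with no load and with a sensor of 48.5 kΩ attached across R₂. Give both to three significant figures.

Unloaded: 9.54 V; loaded: 9.36 V

Open-circuit: V = 10.7 × 8.20/(1.00 + 8.20) = 9.54 V.
With the load, R₂ becomes R₂‖R_L = 7.014 kΩ, so V = 10.7 × 7.014/8.014 = 9.36 V.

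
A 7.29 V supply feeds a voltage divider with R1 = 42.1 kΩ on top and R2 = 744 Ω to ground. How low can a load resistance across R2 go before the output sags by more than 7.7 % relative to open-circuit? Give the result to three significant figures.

Output resistance R_th = R1‖R2 = (42100 × 744)/42840 = 731.1 Ω.
The fractional drop is R_th/(R_th + R_L); requiring this ≤ 0.0770 gives R_L ≥ R_th(1/0.0770 − 1) = 731.1 × 11.99 = 8.76 kΩ.

R_L(min) ≈ 8.76 kΩ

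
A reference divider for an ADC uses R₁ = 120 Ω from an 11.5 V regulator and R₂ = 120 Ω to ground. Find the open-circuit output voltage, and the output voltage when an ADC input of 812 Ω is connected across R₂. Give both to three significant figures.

Open-circuit: V = 11.5 × 120/(120 + 120) = 5.75 V.
With the load, R₂ becomes R₂‖R_L = 104.5 Ω, so V = 11.5 × 104.5/224.5 = 5.35 V.

Unloaded: 5.75 V; loaded: 5.35 V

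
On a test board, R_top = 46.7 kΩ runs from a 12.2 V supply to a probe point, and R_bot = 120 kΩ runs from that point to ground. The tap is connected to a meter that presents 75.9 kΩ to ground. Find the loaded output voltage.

The load sits in parallel with R_bot: R_bot‖R_L = (120 × 75.9) / (120 + 75.9) = 46.49 kΩ.
V_out = 12.2 × 46.49 / (46.7 + 46.49) = 12.2 × 46.49/93.19 = 6.09 V.

V_out ≈ 6.09 V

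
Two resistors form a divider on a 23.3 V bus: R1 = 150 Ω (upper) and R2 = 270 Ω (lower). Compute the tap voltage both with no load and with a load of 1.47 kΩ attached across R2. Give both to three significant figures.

Open-circuit: V = 23.3 × 270/(150 + 270) = 15.0 V.
With the load, R2 becomes R2‖R_L = 228.1 Ω, so V = 23.3 × 228.1/378.1 = 14.1 V.

Unloaded: 15.0 V; loaded: 14.1 V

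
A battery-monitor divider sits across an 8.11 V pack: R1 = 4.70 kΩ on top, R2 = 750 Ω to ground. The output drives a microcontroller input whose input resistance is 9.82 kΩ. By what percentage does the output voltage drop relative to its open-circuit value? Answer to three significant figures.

6.18 %

The divider's output (Thévenin) resistance is R1‖R2 = 646.8 Ω.
Fractional drop under load = R_th/(R_th + R_L) = 646.8 / (646.8 + 9820) = 0.06179.
So the output falls by 6.18 %.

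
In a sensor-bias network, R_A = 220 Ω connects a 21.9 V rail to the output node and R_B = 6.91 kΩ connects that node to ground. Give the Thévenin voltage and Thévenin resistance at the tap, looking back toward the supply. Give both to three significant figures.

V_th = 21.2 V, R_th = 213 Ω

V_th is the open-circuit tap voltage: 21.9 × 6910/(220 + 6910) = 21.2 V.
With the supply zeroed, R_A and R_B appear in parallel from the tap: R_th = R_A‖R_B = (220 × 6910)/7130 = 213 Ω.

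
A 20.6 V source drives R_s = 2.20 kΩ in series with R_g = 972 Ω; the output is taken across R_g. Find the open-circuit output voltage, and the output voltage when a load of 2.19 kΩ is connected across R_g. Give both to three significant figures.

Unloaded: 6.31 V; loaded: 4.83 V

Open-circuit: V = 20.6 × 972/(2200 + 972) = 6.31 V.
With the load, R_g becomes R_g‖R_L = 673.2 Ω, so V = 20.6 × 673.2/2873 = 4.83 V.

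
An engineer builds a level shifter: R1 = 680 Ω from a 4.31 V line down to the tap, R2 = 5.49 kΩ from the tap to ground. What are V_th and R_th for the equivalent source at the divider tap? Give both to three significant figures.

V_th = 3.83 V, R_th = 605 Ω

V_th is the open-circuit tap voltage: 4.31 × 5490/(680 + 5490) = 3.83 V.
With the supply zeroed, R1 and R2 appear in parallel from the tap: R_th = R1‖R2 = (680 × 5490)/6170 = 605 Ω.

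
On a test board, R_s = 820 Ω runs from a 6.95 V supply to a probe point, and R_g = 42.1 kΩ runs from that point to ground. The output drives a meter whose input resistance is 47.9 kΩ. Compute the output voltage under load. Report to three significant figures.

V_out ≈ 6.70 V

The load sits in parallel with R_g: R_g‖R_L = (42100 × 47900) / (42100 + 47900) = 22410 Ω.
V_out = 6.95 × 22410 / (820 + 22410) = 6.95 × 22410/23230 = 6.70 V.
(Unloaded it would have been 6.82 V.)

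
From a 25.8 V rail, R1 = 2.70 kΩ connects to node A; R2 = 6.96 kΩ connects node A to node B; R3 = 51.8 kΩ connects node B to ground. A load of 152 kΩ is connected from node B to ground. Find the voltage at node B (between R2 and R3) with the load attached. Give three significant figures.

V ≈ 20.6 V

At node B, R3 is in parallel with the load: R3‖R_L = 38.63 kΩ.
Below node A the resistance is R2 + (R3‖R_L) = 45.59 kΩ, so V_A = 25.8 × 45.59/48.29 = 24.36 V.
Then V_B = V_A × (R3‖R_L)/(R2 + R3‖R_L) = 24.36 × 38.63/45.59 = 20.6 V.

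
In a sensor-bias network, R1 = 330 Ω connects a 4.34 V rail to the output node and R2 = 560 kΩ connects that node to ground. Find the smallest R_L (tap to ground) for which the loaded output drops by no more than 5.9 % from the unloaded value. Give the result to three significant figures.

Output resistance R_th = R1‖R2 = (330 × 560000)/560300 = 329.8 Ω.
The fractional drop is R_th/(R_th + R_L); requiring this ≤ 0.0590 gives R_L ≥ R_th(1/0.0590 − 1) = 329.8 × 15.95 = 5.26 kΩ.

R_L(min) ≈ 5.26 kΩ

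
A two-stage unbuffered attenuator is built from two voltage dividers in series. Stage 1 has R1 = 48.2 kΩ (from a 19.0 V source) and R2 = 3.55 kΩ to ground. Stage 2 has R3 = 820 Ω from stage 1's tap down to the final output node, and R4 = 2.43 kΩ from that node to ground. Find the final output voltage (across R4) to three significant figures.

Stage 2 presents R3+R4 = 3250 Ω as a load on stage 1's tap.
Stage 1's lower leg becomes R2‖(R3+R4) = 1697 Ω, so V_mid = 19.0 × 1697/49900 = 0.6461 V.
Stage 2 is itself unloaded: V_out = V_mid × R4/(R3+R4) = 0.6461 × 2430/3250 = 0.483 V.

V_out ≈ 0.483 V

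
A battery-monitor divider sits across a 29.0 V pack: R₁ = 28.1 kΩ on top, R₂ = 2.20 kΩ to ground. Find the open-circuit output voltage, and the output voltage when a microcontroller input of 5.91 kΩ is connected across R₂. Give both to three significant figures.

Unloaded: 2.11 V; loaded: 1.57 V

Open-circuit: V = 29.0 × 2.20/(28.1 + 2.20) = 2.11 V.
With the load, R₂ becomes R₂‖R_L = 1.603 kΩ, so V = 29.0 × 1.603/29.70 = 1.57 V.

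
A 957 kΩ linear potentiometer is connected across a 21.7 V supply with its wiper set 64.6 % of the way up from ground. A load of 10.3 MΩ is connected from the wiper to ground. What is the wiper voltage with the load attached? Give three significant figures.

The wiper splits the pot into (1−α)R = 338.8 kΩ above and αR = 618.2 kΩ below.
Lower section ‖ load = 583.2 kΩ.
V_wiper = 21.7 × 583.2/(338.8 + 583.2) = 13.7 V.

V ≈ 13.7 V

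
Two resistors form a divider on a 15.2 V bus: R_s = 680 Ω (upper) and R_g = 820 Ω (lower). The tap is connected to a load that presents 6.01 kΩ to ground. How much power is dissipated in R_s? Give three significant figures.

P ≈ 80.0 mW

Total resistance from the source is R_s + (R_g‖R_L) = 1402 Ω, so I = 15.2/1402 Ω = 10.85 mA.
P = I²·R_s = (10.85 mA)² × 680 Ω = 80.0 mW.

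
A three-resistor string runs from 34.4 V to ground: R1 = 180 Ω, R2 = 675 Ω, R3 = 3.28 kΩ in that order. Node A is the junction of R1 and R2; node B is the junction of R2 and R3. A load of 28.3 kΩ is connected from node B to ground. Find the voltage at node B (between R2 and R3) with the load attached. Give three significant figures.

V ≈ 26.6 V

At node B, R3 is in parallel with the load: R3‖R_L = 2939 Ω.
Below node A the resistance is R2 + (R3‖R_L) = 3614 Ω, so V_A = 34.4 × 3614/3794 = 32.77 V.
Then V_B = V_A × (R3‖R_L)/(R2 + R3‖R_L) = 32.77 × 2939/3614 = 26.6 V.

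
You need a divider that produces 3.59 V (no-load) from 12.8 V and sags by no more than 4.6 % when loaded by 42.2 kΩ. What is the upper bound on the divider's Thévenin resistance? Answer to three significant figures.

R_th ≤ 2.03 kΩ

Loading drop = R_th/(R_th + R_L) ≤ 0.0460, so R_th ≤ R_L · ε/(1−ε) = 42.2 kΩ × 0.0460/0.9540 = 2.03 kΩ.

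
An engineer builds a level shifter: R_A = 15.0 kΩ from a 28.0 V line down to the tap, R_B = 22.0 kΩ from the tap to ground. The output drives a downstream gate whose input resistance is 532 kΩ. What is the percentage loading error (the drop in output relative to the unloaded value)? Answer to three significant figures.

The divider's output (Thévenin) resistance is R_A‖R_B = 8.919 kΩ.
Fractional drop under load = R_th/(R_th + R_L) = 8.919 / (8.919 + 532) = 0.01649.
So the output falls by 1.65 %.

1.65 %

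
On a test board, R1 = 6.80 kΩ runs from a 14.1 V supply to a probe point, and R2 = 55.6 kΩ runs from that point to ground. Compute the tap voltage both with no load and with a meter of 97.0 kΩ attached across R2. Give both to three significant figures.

Open-circuit: V = 14.1 × 55.6/(6.80 + 55.6) = 12.6 V.
With the load, R2 becomes R2‖R_L = 35.34 kΩ, so V = 14.1 × 35.34/42.14 = 11.8 V.

Unloaded: 12.6 V; loaded: 11.8 V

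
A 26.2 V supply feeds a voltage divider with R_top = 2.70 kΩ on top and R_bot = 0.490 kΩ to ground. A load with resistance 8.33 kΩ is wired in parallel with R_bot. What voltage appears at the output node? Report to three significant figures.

V_out ≈ 3.83 V

The load sits in parallel with R_bot: R_bot‖R_L = (490 × 8330) / (490 + 8330) = 462.8 Ω.
V_out = 26.2 × 462.8 / (2700 + 462.8) = 26.2 × 462.8/3163 = 3.83 V.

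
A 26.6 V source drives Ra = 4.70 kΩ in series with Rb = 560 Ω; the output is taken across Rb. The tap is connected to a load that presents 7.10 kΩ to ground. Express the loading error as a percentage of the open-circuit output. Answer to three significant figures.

6.58 %

The divider's output (Thévenin) resistance is Ra‖Rb = 500.4 Ω.
Fractional drop under load = R_th/(R_th + R_L) = 500.4 / (500.4 + 7100) = 0.06584.
So the output falls by 6.58 %.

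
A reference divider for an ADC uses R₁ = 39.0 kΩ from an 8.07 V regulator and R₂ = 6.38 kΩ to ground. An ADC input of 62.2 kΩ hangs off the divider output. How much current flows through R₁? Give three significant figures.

R₂‖R_L = 5.786 kΩ, so the source sees R₁ + R₂‖R_L = 44.79 kΩ.
I = 8.07 V / 44.79 kΩ = 0.180 mA.

I ≈ 0.180 mA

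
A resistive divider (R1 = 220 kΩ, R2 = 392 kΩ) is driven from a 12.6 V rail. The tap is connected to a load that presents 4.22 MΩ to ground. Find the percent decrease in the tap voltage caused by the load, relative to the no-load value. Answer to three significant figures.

3.23 %

The divider's output (Thévenin) resistance is R1‖R2 = 140.9 kΩ.
Fractional drop under load = R_th/(R_th + R_L) = 140.9 / (140.9 + 4220) = 0.03231.
So the output falls by 3.23 %.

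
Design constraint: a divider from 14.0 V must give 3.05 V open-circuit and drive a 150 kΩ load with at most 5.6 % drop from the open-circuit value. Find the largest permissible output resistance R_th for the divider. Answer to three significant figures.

Loading drop = R_th/(R_th + R_L) ≤ 0.0560, so R_th ≤ R_L · ε/(1−ε) = 150 kΩ × 0.0560/0.9440 = 8.90 kΩ.
(Any R1, R2 with R2/(R1+R2) = 0.218 and R1‖R2 ≤ 8.90 kΩ will meet the spec.)

R_th ≤ 8.90 kΩ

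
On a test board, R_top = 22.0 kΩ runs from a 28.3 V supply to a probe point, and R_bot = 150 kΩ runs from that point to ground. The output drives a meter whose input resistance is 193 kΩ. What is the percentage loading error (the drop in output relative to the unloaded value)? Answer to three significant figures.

Unloaded V = 28.3 × 150/172.0 = 24.680 V.
Loaded: R_bot‖R_L = 84.40 kΩ, giving V = 28.3 × 84.40/106.4 = 22.449 V.
Drop = (24.680 − 22.449) / 24.680 = 9.04 %.

9.04 %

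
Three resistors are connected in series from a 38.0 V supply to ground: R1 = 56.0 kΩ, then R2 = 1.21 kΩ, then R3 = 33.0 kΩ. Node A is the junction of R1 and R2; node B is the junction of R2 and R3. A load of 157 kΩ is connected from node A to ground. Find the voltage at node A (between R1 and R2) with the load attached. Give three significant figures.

V ≈ 12.7 V

Below node A the series string R2+R3 = 34.21 kΩ sits in parallel with the 157 kΩ load: 28.09 kΩ.
V_A = 38.0 × 28.09/(56.0 + 28.09) = 12.7 V.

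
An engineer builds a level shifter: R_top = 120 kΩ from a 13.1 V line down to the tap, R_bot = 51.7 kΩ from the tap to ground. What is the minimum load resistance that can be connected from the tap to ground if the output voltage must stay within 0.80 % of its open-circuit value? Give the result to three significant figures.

Output resistance R_th = R_top‖R_bot = (120 × 51.7)/171.7 = 36.13 kΩ.
The fractional drop is R_th/(R_th + R_L); requiring this ≤ 0.00800 gives R_L ≥ R_th(1/0.00800 − 1) = 36.13 × 124.0 = 4.48 MΩ.

R_L(min) ≈ 4.48 MΩ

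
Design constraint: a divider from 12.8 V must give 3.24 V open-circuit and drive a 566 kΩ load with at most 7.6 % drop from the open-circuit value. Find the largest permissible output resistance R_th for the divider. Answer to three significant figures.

R_th ≤ 46.6 kΩ

Loading drop = R_th/(R_th + R_L) ≤ 0.0760, so R_th ≤ R_L · ε/(1−ε) = 566 kΩ × 0.0760/0.9240 = 46.6 kΩ.
(Any R1, R2 with R2/(R1+R2) = 0.253 and R1‖R2 ≤ 46.6 kΩ will meet the spec.)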